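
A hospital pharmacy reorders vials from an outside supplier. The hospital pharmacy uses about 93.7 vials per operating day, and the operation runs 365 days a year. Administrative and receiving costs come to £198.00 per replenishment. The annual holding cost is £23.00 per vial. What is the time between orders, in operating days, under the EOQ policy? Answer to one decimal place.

Annual demand D = 93.7 × 365 = 34,200.5.
EOQ = √(2DS/H) = √(2 × 34,200.5 × 198 / 23) ≈ 767.36.
Cycle time = Q*/D × 365 = 767.36 / 34,200.5 × 365 ≈ 8.190 days.

T ≈ 8.2 days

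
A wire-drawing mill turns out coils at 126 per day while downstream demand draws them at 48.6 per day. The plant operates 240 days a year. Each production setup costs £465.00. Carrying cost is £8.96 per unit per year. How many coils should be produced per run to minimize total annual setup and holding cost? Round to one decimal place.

Q* ≈ 1,403.9 coils

Annual demand D = 48.6 × 240 = 11,664.
Production build-up factor (1 − d/p) = 1 − 48.6/126 = 0.6143.
Q* = √(2DS / (H(1 − d/p))) = √(2 × 11,664 × 465 / (8.96 × 0.6143)).
= √(10,847,520 / 5.504) ≈ 1403.867.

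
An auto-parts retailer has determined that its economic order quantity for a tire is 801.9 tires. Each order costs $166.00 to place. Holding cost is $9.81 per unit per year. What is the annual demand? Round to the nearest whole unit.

D ≈ 19,001 tires per year

Squaring Q* = √(2DS/H) gives Q*² = 2DS/H.
From Q* = √(2DS/H): D = Q*²H / (2S) = 801.9² × 9.81 / (2 × 166) = 19000.777.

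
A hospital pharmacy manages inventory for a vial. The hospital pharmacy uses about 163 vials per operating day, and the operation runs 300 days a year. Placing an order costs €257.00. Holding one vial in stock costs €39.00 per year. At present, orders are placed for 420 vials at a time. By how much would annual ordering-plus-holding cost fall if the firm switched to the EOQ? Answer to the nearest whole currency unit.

Annual demand D = 163 × 300 = 48,900.
EOQ = √(2DS/H) = √(2 × 48,900 × 257 / 39) ≈ 802.79.
Cost at Q* = (D/Q*)S + (Q*/2)H = √(2DSH) ≈ €31,308.93.
Cost at Q = 420: (48,900/420)×257 + (420/2)×39 = €29,922.14 + €8,190.00 = €38,112.14.
Excess = €38,112.14 − €31,308.93 = €6,803.21.

Extra cost ≈ €6,803 per year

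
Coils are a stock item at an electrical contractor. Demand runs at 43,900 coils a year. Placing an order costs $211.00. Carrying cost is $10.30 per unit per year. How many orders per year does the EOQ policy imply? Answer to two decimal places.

The optimal lot size = √(2DS/H) = √(2 × 43,900 × 211 / 10.3) ≈ 1341.13.
Orders per year = D / Q* = 43,900 / 1341.13 ≈ 32.734.

N ≈ 32.73 orders per year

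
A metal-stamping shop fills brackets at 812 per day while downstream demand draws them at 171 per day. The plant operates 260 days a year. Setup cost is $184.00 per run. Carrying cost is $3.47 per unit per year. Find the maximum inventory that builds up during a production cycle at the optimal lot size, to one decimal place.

Annual demand D = 171 × 260 = 44,460.
Production build-up factor (1 − d/p) = 1 − 171/812 = 0.7894.
Q* = √(2DS / (H(1 − d/p))) = √(2 × 44,460 × 184 / (3.47 × 0.7894)).
= √(16,361,280 / 2.7392) ≈ 2443.953.
Maximum inventory = Q*(1 − d/p) = 2443.953 × 0.7894 ≈ 1929.278.

I_max ≈ 1,929.3 brackets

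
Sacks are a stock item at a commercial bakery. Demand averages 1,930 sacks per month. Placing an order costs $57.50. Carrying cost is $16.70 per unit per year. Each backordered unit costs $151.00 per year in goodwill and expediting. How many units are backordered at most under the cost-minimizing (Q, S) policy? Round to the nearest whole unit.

Annual demand D = 1,930 × 12 = 23,160.
With planned backorders, Q* = √(2DS/H) · √((H+B)/B).
√(2DS/H) = √(2 × 23,160 × 57.5 / 16.7) = 399.356.
√((H+B)/B) = √((16.7+151)/151) = 1.0538.
Q* ≈ 420.860.
S* = Q* · H/(H+B) = 420.860 × 16.7/167.7 ≈ 41.910.

S* ≈ 42 sacks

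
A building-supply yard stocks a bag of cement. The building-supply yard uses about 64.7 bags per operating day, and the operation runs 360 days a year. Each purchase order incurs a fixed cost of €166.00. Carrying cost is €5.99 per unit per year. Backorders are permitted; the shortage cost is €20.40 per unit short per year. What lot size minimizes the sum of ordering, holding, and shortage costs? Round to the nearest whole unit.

Q* ≈ 1,292 bags

Annual demand D = 64.7 × 360 = 23,292.
With planned backorders, Q* = √(2DS/H) · √((H+B)/B).
√(2DS/H) = √(2 × 23,292 × 166 / 5.99) = 1136.211.
√((H+B)/B) = √((5.99+20.4)/20.4) = 1.1374.
Q* ≈ 1292.301.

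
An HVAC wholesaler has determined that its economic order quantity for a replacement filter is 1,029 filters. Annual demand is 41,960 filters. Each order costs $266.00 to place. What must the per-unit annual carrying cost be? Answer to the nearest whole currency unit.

H ≈ $21

Invert the EOQ relation Q*² = 2DS/H.
From Q* = √(2DS/H): H = 2DS / Q*² = 2 × 41,960 × 266 / 1,029² = 21.0822.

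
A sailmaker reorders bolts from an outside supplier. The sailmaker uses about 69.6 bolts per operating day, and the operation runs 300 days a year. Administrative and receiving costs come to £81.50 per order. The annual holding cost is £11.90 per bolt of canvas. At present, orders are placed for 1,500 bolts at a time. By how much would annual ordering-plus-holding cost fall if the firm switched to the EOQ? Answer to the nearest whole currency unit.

Annual demand D = 69.6 × 300 = 20,880.
EOQ = √(2DS/H) = √(2 × 20,880 × 81.5 / 11.9) ≈ 534.79.
Cost at Q* = (D/Q*)S + (Q*/2)H = √(2DSH) ≈ £6,364.03.
Cost at Q = 1,500: (20,880/1,500)×81.5 + (1,500/2)×11.9 = £1,134.48 + £8,925.00 = £10,059.48.
Excess = £10,059.48 − £6,364.03 = £3,695.45.

Extra cost ≈ £3,695 per year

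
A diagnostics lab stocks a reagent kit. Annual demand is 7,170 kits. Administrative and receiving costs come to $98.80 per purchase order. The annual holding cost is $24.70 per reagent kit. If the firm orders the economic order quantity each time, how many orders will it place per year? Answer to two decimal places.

The optimal lot size = √(2DS/H) = √(2 × 7,170 × 98.8 / 24.7) ≈ 239.50.
Orders per year = D / Q* = 7,170 / 239.50 ≈ 29.937.

N ≈ 29.94 orders per year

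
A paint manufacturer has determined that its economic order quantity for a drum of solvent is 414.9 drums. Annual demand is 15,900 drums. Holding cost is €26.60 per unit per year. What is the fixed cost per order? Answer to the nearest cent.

Invert the EOQ relation Q*² = 2DS/H.
From Q* = √(2DS/H): S = Q*²H / (2D) = 414.9² × 26.6 / (2 × 15,900) = 143.9930.

S ≈ €143.99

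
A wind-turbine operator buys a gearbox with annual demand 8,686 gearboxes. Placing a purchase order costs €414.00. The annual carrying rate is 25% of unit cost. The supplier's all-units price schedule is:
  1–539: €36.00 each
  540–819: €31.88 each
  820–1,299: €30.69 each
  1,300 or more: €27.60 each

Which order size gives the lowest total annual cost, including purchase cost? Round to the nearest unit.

Holding cost per unit per year at price C is H = 0.25·C.
Evaluate total cost at each tier's feasible EOQ or, if the EOQ is below the tier, at the tier's minimum quantity.
Tier 1 (€36.00): EOQ = 893.9 exceeds tier's upper bound 539, so this tier is dominated.
Tier 2 (€31.88): EOQ = 949.9 exceeds tier's upper bound 819, so this tier is dominated.
EOQ at €30.69 = 968.2 (feasible in tier 3): TC = 8,686×€30.69 + (8,686/968.2)×414 + (968.2/2)×0.25×€30.69 = €274,001.71.
EOQ at €27.60 = 1020.9 < 1300, so use break Q=1300: TC = 8,686×€27.60 + (8,686/1300.0)×414 + (1300.0/2)×0.25×€27.60 = €246,984.76.
Lowest total cost is €246,984.76 at Q = 1300.0.

Q* ≈ 1,300 gearboxes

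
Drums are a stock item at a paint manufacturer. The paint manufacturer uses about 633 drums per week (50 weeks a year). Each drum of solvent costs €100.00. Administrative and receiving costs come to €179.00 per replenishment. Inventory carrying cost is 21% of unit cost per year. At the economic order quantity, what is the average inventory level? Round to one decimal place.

Annual demand D = 633 × 50 = 31,650.
Holding cost H = 0.21 × €100.00 = €21.0000 per unit per year.
The optimal lot size = √(2DS/H) = √(2 × 31,650 × 179 / 21) ≈ 734.55.
Average inventory = Q*/2 ≈ 734.55 / 2 = 367.273.

Average inventory ≈ 367.3 drums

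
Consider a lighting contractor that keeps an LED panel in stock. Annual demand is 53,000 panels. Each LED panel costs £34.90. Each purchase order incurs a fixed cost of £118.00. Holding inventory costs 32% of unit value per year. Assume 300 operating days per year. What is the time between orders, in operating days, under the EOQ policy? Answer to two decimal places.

T ≈ 5.99 days

Holding cost H = 0.32 × £34.90 = £11.1680 per unit per year.
EOQ = √(2DS/H) = √(2 × 53,000 × 118 / 11.168) ≈ 1058.29.
Cycle time = Q*/D × 300 = 1058.29 / 53,000 × 300 ≈ 5.990 days.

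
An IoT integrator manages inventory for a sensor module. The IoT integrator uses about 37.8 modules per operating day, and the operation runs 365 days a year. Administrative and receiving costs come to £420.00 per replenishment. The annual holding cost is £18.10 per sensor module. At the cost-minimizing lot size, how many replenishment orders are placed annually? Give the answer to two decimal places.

Annual demand D = 37.8 × 365 = 13,797.
EOQ = √(2DS/H) = √(2 × 13,797 × 420 / 18.1) ≈ 800.19.
Orders per year = D / Q* = 13,797 / 800.19 ≈ 17.242.

N ≈ 17.24 orders per year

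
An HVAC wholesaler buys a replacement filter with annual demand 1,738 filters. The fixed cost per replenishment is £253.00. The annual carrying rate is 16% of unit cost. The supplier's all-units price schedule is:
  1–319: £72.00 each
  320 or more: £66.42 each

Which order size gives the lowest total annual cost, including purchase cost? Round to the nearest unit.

Holding cost per unit per year at price C is H = 0.16·C.
For each price level, check whether its EOQ is feasible; otherwise the best quantity at that price is the breakpoint.
EOQ at £72.00 = 276.3 (feasible in tier 1): TC = 1,738×£72.00 + (1,738/276.3)×253 + (276.3/2)×0.16×£72.00 = £128,318.92.
EOQ at £66.42 = 287.7 < 320, so use break Q=320: TC = 1,738×£66.42 + (1,738/320.0)×253 + (320.0/2)×0.16×£66.42 = £118,512.42.
Lowest total cost is £118,512.42 at Q = 320.0.

Q* ≈ 320 filters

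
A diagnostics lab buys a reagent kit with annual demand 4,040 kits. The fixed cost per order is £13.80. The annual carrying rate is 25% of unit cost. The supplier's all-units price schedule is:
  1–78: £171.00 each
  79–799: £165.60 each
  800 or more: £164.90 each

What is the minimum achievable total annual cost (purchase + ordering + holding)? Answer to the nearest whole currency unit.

TC* ≈ £671,365

Holding cost per unit per year at price C is H = 0.25·C.
Candidates are each tier's EOQ (if it falls in that tier) and each price-break quantity.
EOQ at £171.00 = 51.1 (feasible in tier 1): TC = 4,040×£171.00 + (4,040/51.1)×13.8 + (51.1/2)×0.25×£171.00 = £693,023.30.
EOQ at £165.60 = 51.9 < 79, so use break Q=79: TC = 4,040×£165.60 + (4,040/79.0)×13.8 + (79.0/2)×0.25×£165.60 = £671,365.02.
EOQ at £164.90 = 52.0 < 800, so use break Q=800: TC = 4,040×£164.90 + (4,040/800.0)×13.8 + (800.0/2)×0.25×£164.90 = £682,755.69.
Lowest total cost among the candidates is at Q = 79.0.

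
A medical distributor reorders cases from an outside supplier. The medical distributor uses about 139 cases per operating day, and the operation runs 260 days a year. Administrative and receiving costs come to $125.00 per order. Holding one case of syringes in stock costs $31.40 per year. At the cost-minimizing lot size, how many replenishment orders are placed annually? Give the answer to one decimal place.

N ≈ 67.4 orders per year

Annual demand D = 139 × 260 = 36,140.
Q* = √(2DS/H) = √(2 × 36,140 × 125 / 31.4) ≈ 536.41.
Orders per year = D / Q* = 36,140 / 536.41 ≈ 67.373.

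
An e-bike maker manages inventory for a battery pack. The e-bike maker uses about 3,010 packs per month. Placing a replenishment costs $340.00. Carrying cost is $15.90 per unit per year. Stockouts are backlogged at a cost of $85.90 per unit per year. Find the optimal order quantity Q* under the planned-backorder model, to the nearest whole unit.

Q* ≈ 1,353 packs

Annual demand D = 3,010 × 12 = 36,120.
With planned backorders, Q* = √(2DS/H) · √((H+B)/B).
√(2DS/H) = √(2 × 36,120 × 340 / 15.9) = 1242.882.
√((H+B)/B) = √((15.9+85.9)/85.9) = 1.0886.
Q* ≈ 1353.029.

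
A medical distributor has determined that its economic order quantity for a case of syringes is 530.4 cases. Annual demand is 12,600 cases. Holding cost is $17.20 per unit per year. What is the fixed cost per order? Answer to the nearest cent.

Invert the EOQ relation Q*² = 2DS/H.
From Q* = √(2DS/H): S = Q*²H / (2D) = 530.4² × 17.2 / (2 × 12,600) = 192.0149.

S ≈ $192.01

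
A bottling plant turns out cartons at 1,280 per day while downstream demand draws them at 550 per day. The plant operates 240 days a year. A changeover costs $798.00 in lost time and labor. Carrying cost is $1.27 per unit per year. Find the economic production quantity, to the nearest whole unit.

Annual demand D = 550 × 240 = 132,000.
Production build-up factor (1 − d/p) = 1 − 550/1,280 = 0.5703.
Q* = √(2DS / (H(1 − d/p))) = √(2 × 132,000 × 798 / (1.27 × 0.5703)).
= √(210,672,000 / 0.7243) ≈ 17054.740.

Q* ≈ 17,055 cartons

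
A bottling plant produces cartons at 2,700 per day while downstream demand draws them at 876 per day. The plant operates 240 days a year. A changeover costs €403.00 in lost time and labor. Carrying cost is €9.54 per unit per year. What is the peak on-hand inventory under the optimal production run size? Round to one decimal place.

I_max ≈ 3,464.0 cartons

Annual demand D = 876 × 240 = 210,240.
Production build-up factor (1 − d/p) = 1 − 876/2,700 = 0.6756.
Q* = √(2DS / (H(1 − d/p))) = √(2 × 210,240 × 403 / (9.54 × 0.6756)).
= √(169,453,440 / 6.4448) ≈ 5127.675.
Maximum inventory = Q*(1 − d/p) = 5127.675 × 0.6756 ≈ 3464.029.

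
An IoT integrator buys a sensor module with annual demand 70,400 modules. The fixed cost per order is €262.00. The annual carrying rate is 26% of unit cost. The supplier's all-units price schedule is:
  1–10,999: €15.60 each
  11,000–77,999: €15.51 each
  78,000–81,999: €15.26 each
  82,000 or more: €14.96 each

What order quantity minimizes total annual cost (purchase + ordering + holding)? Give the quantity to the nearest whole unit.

Q* ≈ 3,016 modules

Holding cost per unit per year at price C is H = 0.26·C.
Evaluate total cost at each tier's feasible EOQ or, if the EOQ is below the tier, at the tier's minimum quantity.
EOQ at €15.60 = 3015.8 (feasible in tier 1): TC = 70,400×€15.60 + (70,400/3015.8)×262 + (3015.8/2)×0.26×€15.60 = €1,110,472.10.
EOQ at €15.51 = 3024.5 < 11000, so use break Q=11000: TC = 70,400×€15.51 + (70,400/11000.0)×262 + (11000.0/2)×0.26×€15.51 = €1,115,760.10.
EOQ at €15.26 = 3049.2 < 78000, so use break Q=78000: TC = 70,400×€15.26 + (70,400/78000.0)×262 + (78000.0/2)×0.26×€15.26 = €1,229,276.87.
EOQ at €14.96 = 3079.6 < 82000, so use break Q=82000: TC = 70,400×€14.96 + (70,400/82000.0)×262 + (82000.0/2)×0.26×€14.96 = €1,212,882.54.
Lowest total cost is €1,110,472.10 at Q = 3015.8.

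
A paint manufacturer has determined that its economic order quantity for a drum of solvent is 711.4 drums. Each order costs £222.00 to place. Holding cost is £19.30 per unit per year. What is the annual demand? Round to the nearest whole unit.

Invert the EOQ relation Q*² = 2DS/H.
From Q* = √(2DS/H): D = Q*²H / (2S) = 711.4² × 19.3 / (2 × 222) = 21998.955.

D ≈ 21,999 drums per year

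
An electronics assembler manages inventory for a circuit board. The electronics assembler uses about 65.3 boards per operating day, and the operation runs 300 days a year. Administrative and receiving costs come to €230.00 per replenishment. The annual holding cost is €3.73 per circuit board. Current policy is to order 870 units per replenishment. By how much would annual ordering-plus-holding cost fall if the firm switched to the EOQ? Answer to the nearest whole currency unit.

Annual demand D = 65.3 × 300 = 19,590.
EOQ = √(2DS/H) = √(2 × 19,590 × 230 / 3.73) ≈ 1554.32.
Cost at Q* = (D/Q*)S + (Q*/2)H = √(2DSH) ≈ €5,797.63.
Cost at Q = 870: (19,590/870)×230 + (870/2)×3.73 = €5,178.97 + €1,622.55 = €6,801.52.
Excess = €6,801.52 − €5,797.63 = €1,003.88.

Extra cost ≈ €1,004 per year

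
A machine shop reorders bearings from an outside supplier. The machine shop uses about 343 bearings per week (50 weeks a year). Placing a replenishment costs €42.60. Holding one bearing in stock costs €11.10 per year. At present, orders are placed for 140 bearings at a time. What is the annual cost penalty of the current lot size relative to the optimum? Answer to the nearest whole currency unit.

Annual demand D = 343 × 50 = 17,150.
EOQ = √(2DS/H) = √(2 × 17,150 × 42.6 / 11.1) ≈ 362.82.
Cost at Q* = (D/Q*)S + (Q*/2)H = √(2DSH) ≈ €4,027.29.
Cost at Q = 140: (17,150/140)×42.6 + (140/2)×11.1 = €5,218.50 + €777.00 = €5,995.50.
Excess = €5,995.50 − €4,027.29 = €1,968.21.

Extra cost ≈ €1,968 per year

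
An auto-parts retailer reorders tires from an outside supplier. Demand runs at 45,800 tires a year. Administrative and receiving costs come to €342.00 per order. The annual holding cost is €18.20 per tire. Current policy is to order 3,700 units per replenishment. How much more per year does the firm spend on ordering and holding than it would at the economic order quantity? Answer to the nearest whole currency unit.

Extra cost ≈ €14,025 per year

EOQ = √(2DS/H) = √(2 × 45,800 × 342 / 18.2) ≈ 1311.97.
Cost at Q* = (D/Q*)S + (Q*/2)H = √(2DSH) ≈ €23,877.92.
Cost at Q = 3,700: (45,800/3,700)×342 + (3,700/2)×18.2 = €4,233.41 + €33,670.00 = €37,903.41.
Excess = €37,903.41 − €23,877.92 = €14,025.49.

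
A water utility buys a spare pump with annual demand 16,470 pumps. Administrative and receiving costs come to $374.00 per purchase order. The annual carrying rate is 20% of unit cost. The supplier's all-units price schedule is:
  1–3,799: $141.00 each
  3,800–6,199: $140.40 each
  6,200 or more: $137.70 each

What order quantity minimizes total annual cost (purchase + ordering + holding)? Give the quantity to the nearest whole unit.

Holding cost per unit per year at price C is H = 0.20·C.
Candidates are each tier's EOQ (if it falls in that tier) and each price-break quantity.
EOQ at $141.00 = 661.0 (feasible in tier 1): TC = 16,470×$141.00 + (16,470/661.0)×374 + (661.0/2)×0.20×$141.00 = $2,340,908.98.
EOQ at $140.40 = 662.4 < 3800, so use break Q=3800: TC = 16,470×$140.40 + (16,470/3800.0)×374 + (3800.0/2)×0.20×$140.40 = $2,367,360.99.
EOQ at $137.70 = 668.8 < 6200, so use break Q=6200: TC = 16,470×$137.70 + (16,470/6200.0)×374 + (6200.0/2)×0.20×$137.70 = $2,354,286.51.
Lowest total cost is $2,340,908.98 at Q = 661.0.

Q* ≈ 661 pumps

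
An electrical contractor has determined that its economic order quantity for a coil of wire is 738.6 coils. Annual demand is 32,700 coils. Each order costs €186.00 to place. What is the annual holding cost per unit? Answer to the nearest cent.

Invert the EOQ relation Q*² = 2DS/H.
From Q* = √(2DS/H): H = 2DS / Q*² = 2 × 32,700 × 186 / 738.6² = 22.2983.

H ≈ €22.30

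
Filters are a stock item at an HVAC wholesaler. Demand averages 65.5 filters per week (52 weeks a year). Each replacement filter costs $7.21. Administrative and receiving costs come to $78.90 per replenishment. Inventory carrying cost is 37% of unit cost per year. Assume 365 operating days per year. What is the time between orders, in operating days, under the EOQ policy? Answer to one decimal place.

Annual demand D = 65.5 × 52 = 3,406.
Holding cost H = 0.37 × $7.21 = $2.6677 per unit per year.
EOQ = √(2DS/H) = √(2 × 3,406 × 78.9 / 2.6677) ≈ 448.86.
Cycle time = Q*/D × 365 = 448.86 / 3,406 × 365 ≈ 48.101 days.

T ≈ 48.1 days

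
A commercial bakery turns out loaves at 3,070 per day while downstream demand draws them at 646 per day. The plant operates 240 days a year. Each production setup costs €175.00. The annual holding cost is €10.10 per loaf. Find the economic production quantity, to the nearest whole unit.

Q* ≈ 2,609 loaves

Annual demand D = 646 × 240 = 155,040.
Production build-up factor (1 − d/p) = 1 − 646/3,070 = 0.7896.
Q* = √(2DS / (H(1 − d/p))) = √(2 × 155,040 × 175 / (10.1 × 0.7896)).
= √(54,264,000 / 7.9747) ≈ 2608.544.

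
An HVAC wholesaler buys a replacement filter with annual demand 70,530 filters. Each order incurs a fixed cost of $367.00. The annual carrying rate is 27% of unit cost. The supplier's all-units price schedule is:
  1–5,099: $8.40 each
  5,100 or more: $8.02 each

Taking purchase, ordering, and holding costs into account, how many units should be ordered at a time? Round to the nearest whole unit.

Holding cost per unit per year at price C is H = 0.27·C.
For each price level, check whether its EOQ is feasible; otherwise the best quantity at that price is the breakpoint.
EOQ at $8.40 = 4777.6 (feasible in tier 1): TC = 70,530×$8.40 + (70,530/4777.6)×367 + (4777.6/2)×0.27×$8.40 = $603,287.69.
EOQ at $8.02 = 4889.5 < 5100, so use break Q=5100: TC = 70,530×$8.02 + (70,530/5100.0)×367 + (5100.0/2)×0.27×$8.02 = $576,247.76.
Lowest total cost is $576,247.76 at Q = 5100.0.

Q* ≈ 5,100 filters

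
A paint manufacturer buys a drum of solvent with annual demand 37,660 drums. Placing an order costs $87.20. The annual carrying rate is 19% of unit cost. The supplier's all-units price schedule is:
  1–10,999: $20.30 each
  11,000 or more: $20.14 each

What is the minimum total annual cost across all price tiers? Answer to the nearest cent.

TC* ≈ $769,531.13

Holding cost per unit per year at price C is H = 0.19·C.
Evaluate total cost at each tier's feasible EOQ or, if the EOQ is below the tier, at the tier's minimum quantity.
EOQ at $20.30 = 1304.9 (feasible in tier 1): TC = 37,660×$20.30 + (37,660/1304.9)×87.2 + (1304.9/2)×0.19×$20.30 = $769,531.13.
EOQ at $20.14 = 1310.1 < 11000, so use break Q=11000: TC = 37,660×$20.14 + (37,660/11000.0)×87.2 + (11000.0/2)×0.19×$20.14 = $779,817.24.
Lowest total cost among the candidates is at Q = 1304.9.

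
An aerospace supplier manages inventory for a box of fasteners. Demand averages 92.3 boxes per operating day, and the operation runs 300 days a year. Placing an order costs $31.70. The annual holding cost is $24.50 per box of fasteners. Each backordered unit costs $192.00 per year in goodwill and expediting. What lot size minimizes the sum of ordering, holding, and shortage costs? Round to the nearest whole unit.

Q* ≈ 284 boxes

Annual demand D = 92.3 × 300 = 27,690.
With planned backorders, Q* = √(2DS/H) · √((H+B)/B).
√(2DS/H) = √(2 × 27,690 × 31.7 / 24.5) = 267.684.
√((H+B)/B) = √((24.5+192)/192) = 1.0619.
Q* ≈ 284.251.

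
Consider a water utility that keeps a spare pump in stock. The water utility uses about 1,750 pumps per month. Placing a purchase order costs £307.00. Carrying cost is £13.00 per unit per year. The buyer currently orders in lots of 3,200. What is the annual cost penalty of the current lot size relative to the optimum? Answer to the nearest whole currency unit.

Extra cost ≈ £9,868 per year

Annual demand D = 1,750 × 12 = 21,000.
EOQ = √(2DS/H) = √(2 × 21,000 × 307 / 13) ≈ 995.91.
Cost at Q* = (D/Q*)S + (Q*/2)H = √(2DSH) ≈ £12,946.89.
Cost at Q = 3,200: (21,000/3,200)×307 + (3,200/2)×13 = £2,014.69 + £20,800.00 = £22,814.69.
Excess = £22,814.69 − £12,946.89 = £9,867.80.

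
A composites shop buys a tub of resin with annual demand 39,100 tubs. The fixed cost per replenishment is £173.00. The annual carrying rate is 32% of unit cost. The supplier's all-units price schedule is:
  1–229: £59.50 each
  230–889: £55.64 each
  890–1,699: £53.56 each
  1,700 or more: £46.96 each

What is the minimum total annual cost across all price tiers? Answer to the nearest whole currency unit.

Holding cost per unit per year at price C is H = 0.32·C.
Evaluate total cost at each tier's feasible EOQ or, if the EOQ is below the tier, at the tier's minimum quantity.
Tier 1 (£59.50): EOQ = 842.9 exceeds tier's upper bound 229, so this tier is dominated.
EOQ at £55.64 = 871.7 (feasible in tier 2): TC = 39,100×£55.64 + (39,100/871.7)×173 + (871.7/2)×0.32×£55.64 = £2,191,044.12.
EOQ at £53.56 = 888.4 < 890, so use break Q=890: TC = 39,100×£53.56 + (39,100/890.0)×173 + (890.0/2)×0.32×£53.56 = £2,109,423.28.
EOQ at £46.96 = 948.8 < 1700, so use break Q=1700: TC = 39,100×£46.96 + (39,100/1700.0)×173 + (1700.0/2)×0.32×£46.96 = £1,852,888.12.
Lowest total cost among the candidates is at Q = 1700.0.

TC* ≈ £1,852,888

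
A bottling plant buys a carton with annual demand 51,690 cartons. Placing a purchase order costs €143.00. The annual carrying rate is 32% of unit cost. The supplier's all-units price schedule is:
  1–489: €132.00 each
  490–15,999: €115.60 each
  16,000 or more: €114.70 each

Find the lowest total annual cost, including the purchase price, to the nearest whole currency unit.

Holding cost per unit per year at price C is H = 0.32·C.
Evaluate total cost at each tier's feasible EOQ or, if the EOQ is below the tier, at the tier's minimum quantity.
Tier 1 (€132.00): EOQ = 591.6 exceeds tier's upper bound 489, so this tier is dominated.
EOQ at €115.60 = 632.2 (feasible in tier 2): TC = 51,690×€115.60 + (51,690/632.2)×143 + (632.2/2)×0.32×€115.60 = €5,998,749.15.
EOQ at €114.70 = 634.6 < 16000, so use break Q=16000: TC = 51,690×€114.70 + (51,690/16000.0)×143 + (16000.0/2)×0.32×€114.70 = €6,222,936.98.
Lowest total cost among the candidates is at Q = 632.2.

TC* ≈ €5,998,749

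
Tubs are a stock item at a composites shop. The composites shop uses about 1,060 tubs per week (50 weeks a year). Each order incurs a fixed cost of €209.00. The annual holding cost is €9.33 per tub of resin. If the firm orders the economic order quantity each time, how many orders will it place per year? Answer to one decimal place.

N ≈ 34.4 orders per year

Annual demand D = 1,060 × 50 = 53,000.
The optimal lot size = √(2DS/H) = √(2 × 53,000 × 209 / 9.33) ≈ 1540.94.
Orders per year = D / Q* = 53,000 / 1540.94 ≈ 34.395.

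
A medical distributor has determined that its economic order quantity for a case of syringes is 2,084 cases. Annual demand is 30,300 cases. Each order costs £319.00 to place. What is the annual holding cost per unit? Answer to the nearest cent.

Squaring Q* = √(2DS/H) gives Q*² = 2DS/H.
From Q* = √(2DS/H): H = 2DS / Q*² = 2 × 30,300 × 319 / 2,084² = 4.4511.

H ≈ £4.45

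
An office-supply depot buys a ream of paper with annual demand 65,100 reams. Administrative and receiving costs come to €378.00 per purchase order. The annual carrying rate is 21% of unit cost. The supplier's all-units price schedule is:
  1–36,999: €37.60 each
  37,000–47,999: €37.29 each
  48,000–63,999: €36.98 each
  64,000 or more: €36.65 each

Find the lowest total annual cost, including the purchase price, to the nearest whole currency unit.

TC* ≈ €2,467,473

Holding cost per unit per year at price C is H = 0.21·C.
For each price level, check whether its EOQ is feasible; otherwise the best quantity at that price is the breakpoint.
EOQ at €37.60 = 2496.6 (feasible in tier 1): TC = 65,100×€37.60 + (65,100/2496.6)×378 + (2496.6/2)×0.21×€37.60 = €2,467,473.10.
EOQ at €37.29 = 2506.9 < 37000, so use break Q=37000: TC = 65,100×€37.29 + (65,100/37000.0)×378 + (37000.0/2)×0.21×€37.29 = €2,573,115.73.
EOQ at €36.98 = 2517.4 < 48000, so use break Q=48000: TC = 65,100×€36.98 + (65,100/48000.0)×378 + (48000.0/2)×0.21×€36.98 = €2,594,289.86.
EOQ at €36.65 = 2528.7 < 64000, so use break Q=64000: TC = 65,100×€36.65 + (65,100/64000.0)×378 + (64000.0/2)×0.21×€36.65 = €2,632,587.50.
Lowest total cost among the candidates is at Q = 2496.6.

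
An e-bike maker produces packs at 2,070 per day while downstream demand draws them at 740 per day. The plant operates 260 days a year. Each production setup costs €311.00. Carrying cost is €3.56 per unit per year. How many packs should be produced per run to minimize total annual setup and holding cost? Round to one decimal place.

Q* ≈ 7,233.2 packs

Annual demand D = 740 × 260 = 192,400.
Production build-up factor (1 − d/p) = 1 − 740/2,070 = 0.6425.
Q* = √(2DS / (H(1 − d/p))) = √(2 × 192,400 × 311 / (3.56 × 0.6425)).
= √(119,672,800 / 2.2873) ≈ 7233.227.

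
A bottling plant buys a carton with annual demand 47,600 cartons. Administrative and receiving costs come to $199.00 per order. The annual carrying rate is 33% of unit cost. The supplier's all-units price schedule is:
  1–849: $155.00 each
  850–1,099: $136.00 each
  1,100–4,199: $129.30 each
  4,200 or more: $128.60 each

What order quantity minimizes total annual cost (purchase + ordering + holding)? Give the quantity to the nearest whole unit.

Holding cost per unit per year at price C is H = 0.33·C.
Evaluate total cost at each tier's feasible EOQ or, if the EOQ is below the tier, at the tier's minimum quantity.
EOQ at $155.00 = 608.6 (feasible in tier 1): TC = 47,600×$155.00 + (47,600/608.6)×199 + (608.6/2)×0.33×$155.00 = $7,409,129.19.
EOQ at $136.00 = 649.7 < 850, so use break Q=850: TC = 47,600×$136.00 + (47,600/850.0)×199 + (850.0/2)×0.33×$136.00 = $6,503,818.00.
EOQ at $129.30 = 666.3 < 1100, so use break Q=1100: TC = 47,600×$129.30 + (47,600/1100.0)×199 + (1100.0/2)×0.33×$129.30 = $6,186,759.22.
EOQ at $128.60 = 668.1 < 4200, so use break Q=4200: TC = 47,600×$128.60 + (47,600/4200.0)×199 + (4200.0/2)×0.33×$128.60 = $6,212,735.13.
Lowest total cost is $6,186,759.22 at Q = 1100.0.

Q* ≈ 1,100 cartons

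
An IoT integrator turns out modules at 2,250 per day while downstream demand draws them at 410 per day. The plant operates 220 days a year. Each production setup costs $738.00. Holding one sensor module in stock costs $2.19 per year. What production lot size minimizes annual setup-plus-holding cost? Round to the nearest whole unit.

Q* ≈ 8,622 modules

Annual demand D = 410 × 220 = 90,200.
Production build-up factor (1 − d/p) = 1 − 410/2,250 = 0.8178.
Q* = √(2DS / (H(1 − d/p))) = √(2 × 90,200 × 738 / (2.19 × 0.8178)).
= √(133,135,200 / 1.7909) ≈ 8621.975.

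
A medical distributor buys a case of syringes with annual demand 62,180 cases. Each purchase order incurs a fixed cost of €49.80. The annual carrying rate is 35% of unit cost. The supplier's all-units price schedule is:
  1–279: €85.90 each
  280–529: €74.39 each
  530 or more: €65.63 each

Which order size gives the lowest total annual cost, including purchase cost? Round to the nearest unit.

Holding cost per unit per year at price C is H = 0.35·C.
For each price level, check whether its EOQ is feasible; otherwise the best quantity at that price is the breakpoint.
Tier 1 (€85.90): EOQ = 453.9 exceeds tier's upper bound 279, so this tier is dominated.
EOQ at €74.39 = 487.7 (feasible in tier 2): TC = 62,180×€74.39 + (62,180/487.7)×49.8 + (487.7/2)×0.35×€74.39 = €4,638,268.52.
EOQ at €65.63 = 519.2 < 530, so use break Q=530: TC = 62,180×€65.63 + (62,180/530.0)×49.8 + (530.0/2)×0.35×€65.63 = €4,092,803.16.
Lowest total cost is €4,092,803.16 at Q = 530.0.

Q* ≈ 530 cases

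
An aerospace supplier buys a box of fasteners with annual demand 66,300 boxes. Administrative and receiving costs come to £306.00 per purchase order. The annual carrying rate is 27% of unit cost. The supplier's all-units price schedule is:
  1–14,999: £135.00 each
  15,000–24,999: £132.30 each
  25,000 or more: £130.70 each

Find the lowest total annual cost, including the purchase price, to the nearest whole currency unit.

Holding cost per unit per year at price C is H = 0.27·C.
Candidates are each tier's EOQ (if it falls in that tier) and each price-break quantity.
EOQ at £135.00 = 1055.1 (feasible in tier 1): TC = 66,300×£135.00 + (66,300/1055.1)×306 + (1055.1/2)×0.27×£135.00 = £8,988,957.52.
EOQ at £132.30 = 1065.8 < 15000, so use break Q=15000: TC = 66,300×£132.30 + (66,300/15000.0)×306 + (15000.0/2)×0.27×£132.30 = £9,040,750.02.
EOQ at £130.70 = 1072.3 < 25000, so use break Q=25000: TC = 66,300×£130.70 + (66,300/25000.0)×306 + (25000.0/2)×0.27×£130.70 = £9,107,334.01.
Lowest total cost among the candidates is at Q = 1055.1.

TC* ≈ £8,988,958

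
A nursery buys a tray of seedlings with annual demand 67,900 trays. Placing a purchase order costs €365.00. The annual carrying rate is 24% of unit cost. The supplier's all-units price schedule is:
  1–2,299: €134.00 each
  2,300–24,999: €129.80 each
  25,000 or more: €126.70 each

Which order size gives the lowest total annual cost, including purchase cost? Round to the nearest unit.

Holding cost per unit per year at price C is H = 0.24·C.
Evaluate total cost at each tier's feasible EOQ or, if the EOQ is below the tier, at the tier's minimum quantity.
EOQ at €134.00 = 1241.5 (feasible in tier 1): TC = 67,900×€134.00 + (67,900/1241.5)×365 + (1241.5/2)×0.24×€134.00 = €9,138,525.87.
EOQ at €129.80 = 1261.4 < 2300, so use break Q=2300: TC = 67,900×€129.80 + (67,900/2300.0)×365 + (2300.0/2)×0.24×€129.80 = €8,860,020.23.
EOQ at €126.70 = 1276.7 < 25000, so use break Q=25000: TC = 67,900×€126.70 + (67,900/25000.0)×365 + (25000.0/2)×0.24×€126.70 = €8,984,021.34.
Lowest total cost is €8,860,020.23 at Q = 2300.0.

Q* ≈ 2,300 trays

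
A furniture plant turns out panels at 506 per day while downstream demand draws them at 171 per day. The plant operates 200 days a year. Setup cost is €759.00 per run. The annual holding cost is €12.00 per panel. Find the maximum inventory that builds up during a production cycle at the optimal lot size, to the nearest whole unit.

Annual demand D = 171 × 200 = 34,200.
Production build-up factor (1 − d/p) = 1 − 171/506 = 0.6621.
Q* = √(2DS / (H(1 − d/p))) = √(2 × 34,200 × 759 / (12 × 0.6621)).
= √(51,915,600 / 7.9447) ≈ 2556.296.
Maximum inventory = Q*(1 − d/p) = 2556.296 × 0.6621 ≈ 1692.410.

I_max ≈ 1,692 panels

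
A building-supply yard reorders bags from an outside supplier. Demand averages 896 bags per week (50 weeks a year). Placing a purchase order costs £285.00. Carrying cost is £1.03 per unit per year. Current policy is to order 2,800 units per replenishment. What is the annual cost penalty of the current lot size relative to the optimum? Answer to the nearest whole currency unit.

Extra cost ≈ £873 per year

Annual demand D = 896 × 50 = 44,800.
EOQ = √(2DS/H) = √(2 × 44,800 × 285 / 1.03) ≈ 4979.18.
Cost at Q* = (D/Q*)S + (Q*/2)H = √(2DSH) ≈ £5,128.56.
Cost at Q = 2,800: (44,800/2,800)×285 + (2,800/2)×1.03 = £4,560.00 + £1,442.00 = £6,002.00.
Excess = £6,002.00 − £5,128.56 = £873.44.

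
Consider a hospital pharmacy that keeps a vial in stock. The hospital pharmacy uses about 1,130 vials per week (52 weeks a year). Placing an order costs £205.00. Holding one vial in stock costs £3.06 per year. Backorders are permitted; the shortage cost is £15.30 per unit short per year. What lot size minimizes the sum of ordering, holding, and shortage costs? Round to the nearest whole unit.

Q* ≈ 3,074 vials

Annual demand D = 1,130 × 52 = 58,760.
With planned backorders, Q* = √(2DS/H) · √((H+B)/B).
√(2DS/H) = √(2 × 58,760 × 205 / 3.06) = 2805.899.
√((H+B)/B) = √((3.06+15.3)/15.3) = 1.0954.
Q* ≈ 3073.709.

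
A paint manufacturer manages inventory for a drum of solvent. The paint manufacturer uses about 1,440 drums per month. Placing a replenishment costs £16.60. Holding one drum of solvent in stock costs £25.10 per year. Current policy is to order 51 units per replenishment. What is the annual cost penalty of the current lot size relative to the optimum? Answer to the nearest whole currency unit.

Extra cost ≈ £2,470 per year

Annual demand D = 1,440 × 12 = 17,280.
EOQ = √(2DS/H) = √(2 × 17,280 × 16.6 / 25.1) ≈ 151.18.
Cost at Q* = (D/Q*)S + (Q*/2)H = √(2DSH) ≈ £3,794.70.
Cost at Q = 51: (17,280/51)×16.6 + (51/2)×25.1 = £5,624.47 + £640.05 = £6,264.52.
Excess = £6,264.52 − £3,794.70 = £2,469.82.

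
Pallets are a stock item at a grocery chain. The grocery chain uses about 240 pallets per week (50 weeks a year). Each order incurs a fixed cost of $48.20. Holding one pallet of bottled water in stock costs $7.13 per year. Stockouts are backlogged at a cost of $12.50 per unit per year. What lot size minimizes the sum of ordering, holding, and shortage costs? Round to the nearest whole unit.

Q* ≈ 505 pallets

Annual demand D = 240 × 50 = 12,000.
With planned backorders, Q* = √(2DS/H) · √((H+B)/B).
√(2DS/H) = √(2 × 12,000 × 48.2 / 7.13) = 402.795.
√((H+B)/B) = √((7.13+12.5)/12.5) = 1.2532.
Q* ≈ 504.765.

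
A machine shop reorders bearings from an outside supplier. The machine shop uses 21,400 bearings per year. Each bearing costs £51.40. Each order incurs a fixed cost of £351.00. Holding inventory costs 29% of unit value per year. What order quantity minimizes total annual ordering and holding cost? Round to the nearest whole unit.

Holding cost H = 0.29 × £51.40 = £14.9060 per unit per year.
EOQ = √(2DS / H) = √(2 × 21,400 × 351 / 14.906).
= √(15,022,800 / 14.906) = √1,007,835.7708 ≈ 1003.910.

Q* ≈ 1,004 bearings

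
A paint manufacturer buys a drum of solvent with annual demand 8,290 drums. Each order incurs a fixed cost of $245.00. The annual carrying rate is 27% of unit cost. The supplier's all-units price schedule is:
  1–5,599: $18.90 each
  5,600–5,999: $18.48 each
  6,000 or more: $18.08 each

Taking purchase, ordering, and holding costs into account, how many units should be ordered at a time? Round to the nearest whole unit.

Holding cost per unit per year at price C is H = 0.27·C.
Candidates are each tier's EOQ (if it falls in that tier) and each price-break quantity.
EOQ at $18.90 = 892.2 (feasible in tier 1): TC = 8,290×$18.90 + (8,290/892.2)×245 + (892.2/2)×0.27×$18.90 = $161,233.90.
EOQ at $18.48 = 902.3 < 5600, so use break Q=5600: TC = 8,290×$18.48 + (8,290/5600.0)×245 + (5600.0/2)×0.27×$18.48 = $167,532.77.
EOQ at $18.08 = 912.2 < 6000, so use break Q=6000: TC = 8,290×$18.08 + (8,290/6000.0)×245 + (6000.0/2)×0.27×$18.08 = $164,866.51.
Lowest total cost is $161,233.90 at Q = 892.2.

Q* ≈ 892 drums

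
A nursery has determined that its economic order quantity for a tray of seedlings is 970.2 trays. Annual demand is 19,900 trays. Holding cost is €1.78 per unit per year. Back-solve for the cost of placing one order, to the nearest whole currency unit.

S ≈ €42

The basic EOQ model gives Q* = √(2DS/H); rearrange for the unknown.
From Q* = √(2DS/H): S = Q*²H / (2D) = 970.2² × 1.78 / (2 × 19,900) = 42.0978.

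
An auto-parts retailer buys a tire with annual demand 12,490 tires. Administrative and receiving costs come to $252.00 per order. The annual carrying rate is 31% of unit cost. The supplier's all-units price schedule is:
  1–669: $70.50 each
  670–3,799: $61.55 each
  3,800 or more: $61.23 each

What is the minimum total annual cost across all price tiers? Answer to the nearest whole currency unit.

Holding cost per unit per year at price C is H = 0.31·C.
For each price level, check whether its EOQ is feasible; otherwise the best quantity at that price is the breakpoint.
EOQ at $70.50 = 536.7 (feasible in tier 1): TC = 12,490×$70.50 + (12,490/536.7)×252 + (536.7/2)×0.31×$70.50 = $892,274.29.
EOQ at $61.55 = 574.4 < 670, so use break Q=670: TC = 12,490×$61.55 + (12,490/670.0)×252 + (670.0/2)×0.31×$61.55 = $779,849.20.
EOQ at $61.23 = 575.9 < 3800, so use break Q=3800: TC = 12,490×$61.23 + (12,490/3800.0)×252 + (3800.0/2)×0.31×$61.23 = $801,655.45.
Lowest total cost among the candidates is at Q = 670.0.

TC* ≈ $779,849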